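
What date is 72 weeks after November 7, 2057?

Adding 72 weeks = 504 days from November 7, 2057.
November has 30 days, so 30 − 7 = 23 days remain after November 7, 2057; 504 − 23 = 481 left.
December 2057 has 31 days: 481 − 31 = 450 left.
January 2058 has 31 days: 450 − 31 = 419 left.
February 2058 has 28 days (2058 is not a leap year): 419 − 28 = 391 left.
March 2058 has 31 days: 391 − 31 = 360 left.
April 2058 has 30 days: 360 − 30 = 330 left.
May 2058 has 31 days: 330 − 31 = 299 left.
June 2058 has 30 days: 299 − 30 = 269 left.
July 2058 has 31 days: 269 − 31 = 238 left.
August 2058 has 31 days: 238 − 31 = 207 left.
September 2058 has 30 days: 207 − 30 = 177 left.
October 2058 has 31 days: 177 − 31 = 146 left.
November 2058 has 30 days: 146 − 30 = 116 left.
December 2058 has 31 days: 116 − 31 = 85 left.
January 2059 has 31 days: 85 − 31 = 54 left.
February 2059 has 28 days (2059 is not a leap year): 54 − 28 = 26 left.
26 days into March 2059 → March 26, 2059.

March 26, 2059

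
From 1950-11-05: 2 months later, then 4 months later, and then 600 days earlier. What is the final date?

September 12, 1949

Adding 2 months from November 5, 1950:
month 11 + 2 = 13, which is month 1 of year 1951 → January 1951.
Day 5 is valid in January, giving January 5, 1951.
Adding 4 months from January 5, 1951:
month 1 + 4 = 5 → May 1951.
Day 5 is valid in May, giving May 5, 1951.
Counting back 600 days from May 5, 1951:
Going back 5 days from May 5, 1951 reaches the end of the previous month; 600 − 5 = 595 left.
April 1951 has 30 days: 595 − 30 = 565 left.
March 1951 has 31 days: 565 − 31 = 534 left.
February 1951 has 28 days (1951 is not a leap year): 534 − 28 = 506 left.
January 1951 has 31 days: 506 − 31 = 475 left.
December 1950 has 31 days: 475 − 31 = 444 left.
November 1950 has 30 days: 444 − 30 = 414 left.
October 1950 has 31 days: 414 − 31 = 383 left.
September 1950 has 30 days: 383 − 30 = 353 left.
August 1950 has 31 days: 353 − 31 = 322 left.
July 1950 has 31 days: 322 − 31 = 291 left.
June 1950 has 30 days: 291 − 30 = 261 left.
May 1950 has 31 days: 261 − 31 = 230 left.
April 1950 has 30 days: 230 − 30 = 200 left.
March 1950 has 31 days: 200 − 31 = 169 left.
February 1950 has 28 days (1950 is not a leap year): 169 − 28 = 141 left.
January 1950 has 31 days: 141 − 31 = 110 left.
December 1949 has 31 days: 110 − 31 = 79 left.
November 1949 has 30 days: 79 − 30 = 49 left.
October 1949 has 31 days: 49 − 31 = 18 left.
September 1949 has 30 days; 30 − 18 = 12 → September 12, 1949.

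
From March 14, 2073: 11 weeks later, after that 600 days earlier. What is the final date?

Adding 11 weeks (= 77 days) from March 14, 2073:
March has 31 days, so 31 − 14 = 17 days remain after March 14, 2073; 77 − 17 = 60 left.
April 2073 has 30 days: 60 − 30 = 30 left.
30 days into May 2073 → May 30, 2073.
Going back 600 days from May 30, 2073:
Going back 30 days from May 30, 2073 reaches the end of the previous month; 600 − 30 = 570 left.
April 2073 has 30 days: 570 − 30 = 540 left.
March 2073 has 31 days: 540 − 31 = 509 left.
February 2073 has 28 days (2073 is not a leap year): 509 − 28 = 481 left.
January 2073 has 31 days: 481 − 31 = 450 left.
December 2072 has 31 days: 450 − 31 = 419 left.
November 2072 has 30 days: 419 − 30 = 389 left.
October 2072 has 31 days: 389 − 31 = 358 left.
September 2072 has 30 days: 358 − 30 = 328 left.
August 2072 has 31 days: 328 − 31 = 297 left.
July 2072 has 31 days: 297 − 31 = 266 left.
June 2072 has 30 days: 266 − 30 = 236 left.
May 2072 has 31 days: 236 − 31 = 205 left.
April 2072 has 30 days: 205 − 30 = 175 left.
March 2072 has 31 days: 175 − 31 = 144 left.
February 2072 has 29 days (2072 is a leap year): 144 − 29 = 115 left.
January 2072 has 31 days: 115 − 31 = 84 left.
December 2071 has 31 days: 84 − 31 = 53 left.
November 2071 has 30 days: 53 − 30 = 23 left.
October 2071 has 31 days; 31 − 23 = 8 → October 8, 2071.

October 8, 2071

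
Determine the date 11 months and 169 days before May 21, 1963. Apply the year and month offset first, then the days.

Counting back 11 months and 169 days from May 21, 1963: first the month/year part, then the days.
month 5 − 11 = -6, which is month 6 of year 1962 → June 1962.
Day 21 is valid in June, giving June 21, 1962.
Now subtract 169 days from June 21, 1962.
Going back 21 days from June 21, 1962 reaches the end of the previous month; 169 − 21 = 148 left.
May 1962 has 31 days: 148 − 31 = 117 left.
April 1962 has 30 days: 117 − 30 = 87 left.
March 1962 has 31 days: 87 − 31 = 56 left.
February 1962 has 28 days (1962 is not a leap year): 56 − 28 = 28 left.
January 1962 has 31 days; 31 − 28 = 3 → January 3, 1962.

January 3, 1962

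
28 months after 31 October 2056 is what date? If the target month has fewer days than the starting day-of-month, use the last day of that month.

February 28, 2059

Adding 28 months from October 31, 2056.
month 10 + 28 = 38, which is month 2 of year 2059 → February 2059.
February 2059 has only 28 days (2059 is not a leap year — relevant if February), and the start was day 31, so the date clamps to February 28, 2059.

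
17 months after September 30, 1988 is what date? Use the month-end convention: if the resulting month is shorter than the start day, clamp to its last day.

February 28, 1990

Adding 17 months from September 30, 1988.
month 9 + 17 = 26, which is month 2 of year 1990 → February 1990.
February 1990 has only 28 days (1990 is not a leap year — relevant if February), and the start was day 30, so the date clamps to February 28, 1990.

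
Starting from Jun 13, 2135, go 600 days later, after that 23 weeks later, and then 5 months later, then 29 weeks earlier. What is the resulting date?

May 24, 2137

Adding 600 days from June 13, 2135:
June has 30 days, so 30 − 13 = 17 days remain after June 13, 2135; 600 − 17 = 583 left.
July 2135 has 31 days: 583 − 31 = 552 left.
August 2135 has 31 days: 552 − 31 = 521 left.
September 2135 has 30 days: 521 − 30 = 491 left.
October 2135 has 31 days: 491 − 31 = 460 left.
November 2135 has 30 days: 460 − 30 = 430 left.
December 2135 has 31 days: 430 − 31 = 399 left.
January 2136 has 31 days: 399 − 31 = 368 left.
February 2136 has 29 days (2136 is a leap year): 368 − 29 = 339 left.
March 2136 has 31 days: 339 − 31 = 308 left.
April 2136 has 30 days: 308 − 30 = 278 left.
May 2136 has 31 days: 278 − 31 = 247 left.
June 2136 has 30 days: 247 − 30 = 217 left.
July 2136 has 31 days: 217 − 31 = 186 left.
August 2136 has 31 days: 186 − 31 = 155 left.
September 2136 has 30 days: 155 − 30 = 125 left.
October 2136 has 31 days: 125 − 31 = 94 left.
November 2136 has 30 days: 94 − 30 = 64 left.
December 2136 has 31 days: 64 − 31 = 33 left.
January 2137 has 31 days: 33 − 31 = 2 left.
2 days into February 2137 → February 2, 2137.
Advancing 23 weeks (= 161 days) from February 2, 2137:
February has 28 days, so 28 − 2 = 26 days remain after February 2, 2137; 161 − 26 = 135 left.
March 2137 has 31 days: 135 − 31 = 104 left.
April 2137 has 30 days: 104 − 30 = 74 left.
May 2137 has 31 days: 74 − 31 = 43 left.
June 2137 has 30 days: 43 − 30 = 13 left.
13 days into July 2137 → July 13, 2137.
Advancing 5 months from July 13, 2137:
month 7 + 5 = 12 → December 2137.
Day 13 is valid in December, giving December 13, 2137.
Counting back 29 weeks (= 203 days) from December 13, 2137:
Going back 13 days from December 13, 2137 reaches the end of the previous month; 203 − 13 = 190 left.
November 2137 has 30 days: 190 − 30 = 160 left.
October 2137 has 31 days: 160 − 31 = 129 left.
September 2137 has 30 days: 129 − 30 = 99 left.
August 2137 has 31 days: 99 − 31 = 68 left.
July 2137 has 31 days: 68 − 31 = 37 left.
June 2137 has 30 days: 37 − 30 = 7 left.
May 2137 has 31 days; 31 − 7 = 24 → May 24, 2137.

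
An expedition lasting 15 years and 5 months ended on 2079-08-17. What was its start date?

Going back 15 years and 5 months from August 17, 2079.
-15 years → 2064; month 8 − 5 = 3 → March 2064.
Day 17 is valid in March, giving March 17, 2064.

March 17, 2064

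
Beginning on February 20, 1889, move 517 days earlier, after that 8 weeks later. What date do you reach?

Going back 517 days from February 20, 1889:
Going back 20 days from February 20, 1889 reaches the end of the previous month; 517 − 20 = 497 left.
January 1889 has 31 days: 497 − 31 = 466 left.
December 1888 has 31 days: 466 − 31 = 435 left.
November 1888 has 30 days: 435 − 30 = 405 left.
October 1888 has 31 days: 405 − 31 = 374 left.
September 1888 has 30 days: 374 − 30 = 344 left.
August 1888 has 31 days: 344 − 31 = 313 left.
July 1888 has 31 days: 313 − 31 = 282 left.
June 1888 has 30 days: 282 − 30 = 252 left.
May 1888 has 31 days: 252 − 31 = 221 left.
April 1888 has 30 days: 221 − 30 = 191 left.
March 1888 has 31 days: 191 − 31 = 160 left.
February 1888 has 29 days (1888 is a leap year): 160 − 29 = 131 left.
January 1888 has 31 days: 131 − 31 = 100 left.
December 1887 has 31 days: 100 − 31 = 69 left.
November 1887 has 30 days: 69 − 30 = 39 left.
October 1887 has 31 days: 39 − 31 = 8 left.
September 1887 has 30 days; 30 − 8 = 22 → September 22, 1887.
Counting forward 8 weeks (= 56 days) from September 22, 1887:
September has 30 days, so 30 − 22 = 8 days remain after September 22, 1887; 56 − 8 = 48 left.
October 1887 has 31 days: 48 − 31 = 17 left.
17 days into November 1887 → November 17, 1887.

November 17, 1887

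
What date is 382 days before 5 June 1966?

May 19, 1965

Subtracting 382 days from June 5, 1966.
Going back 5 days from June 5, 1966 reaches the end of the previous month; 382 − 5 = 377 left.
May 1966 has 31 days: 377 − 31 = 346 left.
April 1966 has 30 days: 346 − 30 = 316 left.
March 1966 has 31 days: 316 − 31 = 285 left.
February 1966 has 28 days (1966 is not a leap year): 285 − 28 = 257 left.
January 1966 has 31 days: 257 − 31 = 226 left.
December 1965 has 31 days: 226 − 31 = 195 left.
November 1965 has 30 days: 195 − 30 = 165 left.
October 1965 has 31 days: 165 − 31 = 134 left.
September 1965 has 30 days: 134 − 30 = 104 left.
August 1965 has 31 days: 104 − 31 = 73 left.
July 1965 has 31 days: 73 − 31 = 42 left.
June 1965 has 30 days: 42 − 30 = 12 left.
May 1965 has 31 days; 31 − 12 = 19 → May 19, 1965.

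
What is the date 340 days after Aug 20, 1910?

July 26, 1911

Adding 340 days from August 20, 1910.
August has 31 days, so 31 − 20 = 11 days remain after August 20, 1910; 340 − 11 = 329 left.
September 1910 has 30 days: 329 − 30 = 299 left.
October 1910 has 31 days: 299 − 31 = 268 left.
November 1910 has 30 days: 268 − 30 = 238 left.
December 1910 has 31 days: 238 − 31 = 207 left.
January 1911 has 31 days: 207 − 31 = 176 left.
February 1911 has 28 days (1911 is not a leap year): 176 − 28 = 148 left.
March 1911 has 31 days: 148 − 31 = 117 left.
April 1911 has 30 days: 117 − 30 = 87 left.
May 1911 has 31 days: 87 − 31 = 56 left.
June 1911 has 30 days: 56 − 30 = 26 left.
26 days into July 1911 → July 26, 1911.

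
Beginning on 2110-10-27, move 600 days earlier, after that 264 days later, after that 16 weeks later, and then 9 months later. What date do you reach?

December 17, 2110

Counting back 600 days from October 27, 2110:
Going back 27 days from October 27, 2110 reaches the end of the previous month; 600 − 27 = 573 left.
September 2110 has 30 days: 573 − 30 = 543 left.
August 2110 has 31 days: 543 − 31 = 512 left.
July 2110 has 31 days: 512 − 31 = 481 left.
June 2110 has 30 days: 481 − 30 = 451 left.
May 2110 has 31 days: 451 − 31 = 420 left.
April 2110 has 30 days: 420 − 30 = 390 left.
March 2110 has 31 days: 390 − 31 = 359 left.
February 2110 has 28 days (2110 is not a leap year): 359 − 28 = 331 left.
January 2110 has 31 days: 331 − 31 = 300 left.
December 2109 has 31 days: 300 − 31 = 269 left.
November 2109 has 30 days: 269 − 30 = 239 left.
October 2109 has 31 days: 239 − 31 = 208 left.
September 2109 has 30 days: 208 − 30 = 178 left.
August 2109 has 31 days: 178 − 31 = 147 left.
July 2109 has 31 days: 147 − 31 = 116 left.
June 2109 has 30 days: 116 − 30 = 86 left.
May 2109 has 31 days: 86 − 31 = 55 left.
April 2109 has 30 days: 55 − 30 = 25 left.
March 2109 has 31 days; 31 − 25 = 6 → March 6, 2109.
Counting forward 264 days from March 6, 2109:
March has 31 days, so 31 − 6 = 25 days remain after March 6, 2109; 264 − 25 = 239 left.
April 2109 has 30 days: 239 − 30 = 209 left.
May 2109 has 31 days: 209 − 31 = 178 left.
June 2109 has 30 days: 178 − 30 = 148 left.
July 2109 has 31 days: 148 − 31 = 117 left.
August 2109 has 31 days: 117 − 31 = 86 left.
September 2109 has 30 days: 86 − 30 = 56 left.
October 2109 has 31 days: 56 − 31 = 25 left.
25 days into November 2109 → November 25, 2109.
Adding 16 weeks (= 112 days) from November 25, 2109:
November has 30 days, so 30 − 25 = 5 days remain after November 25, 2109; 112 − 5 = 107 left.
December 2109 has 31 days: 107 − 31 = 76 left.
January 2110 has 31 days: 76 − 31 = 45 left.
February 2110 has 28 days (2110 is not a leap year): 45 − 28 = 17 left.
17 days into March 2110 → March 17, 2110.
Adding 9 months from March 17, 2110:
month 3 + 9 = 12 → December 2110.
Day 17 is valid in December, giving December 17, 2110.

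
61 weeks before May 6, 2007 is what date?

Counting back 61 weeks = 427 days from May 6, 2007.
Going back 6 days from May 6, 2007 reaches the end of the previous month; 427 − 6 = 421 left.
April 2007 has 30 days: 421 − 30 = 391 left.
March 2007 has 31 days: 391 − 31 = 360 left.
February 2007 has 28 days (2007 is not a leap year): 360 − 28 = 332 left.
January 2007 has 31 days: 332 − 31 = 301 left.
December 2006 has 31 days: 301 − 31 = 270 left.
November 2006 has 30 days: 270 − 30 = 240 left.
October 2006 has 31 days: 240 − 31 = 209 left.
September 2006 has 30 days: 209 − 30 = 179 left.
August 2006 has 31 days: 179 − 31 = 148 left.
July 2006 has 31 days: 148 − 31 = 117 left.
June 2006 has 30 days: 117 − 30 = 87 left.
May 2006 has 31 days: 87 − 31 = 56 left.
April 2006 has 30 days: 56 − 30 = 26 left.
March 2006 has 31 days; 31 − 26 = 5 → March 5, 2006.

March 5, 2006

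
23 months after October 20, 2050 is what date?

September 20, 2052

Adding 23 months from October 20, 2050.
month 10 + 23 = 33, which is month 9 of year 2052 → September 2052.
Day 20 is valid in September, giving September 20, 2052.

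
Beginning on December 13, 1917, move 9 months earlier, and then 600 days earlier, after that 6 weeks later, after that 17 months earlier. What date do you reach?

Going back 9 months from December 13, 1917:
month 12 − 9 = 3 → March 1917.
Day 13 is valid in March, giving March 13, 1917.
Subtracting 600 days from March 13, 1917:
Going back 13 days from March 13, 1917 reaches the end of the previous month; 600 − 13 = 587 left.
February 1917 has 28 days (1917 is not a leap year): 587 − 28 = 559 left.
January 1917 has 31 days: 559 − 31 = 528 left.
December 1916 has 31 days: 528 − 31 = 497 left.
November 1916 has 30 days: 497 − 30 = 467 left.
October 1916 has 31 days: 467 − 31 = 436 left.
September 1916 has 30 days: 436 − 30 = 406 left.
August 1916 has 31 days: 406 − 31 = 375 left.
July 1916 has 31 days: 375 − 31 = 344 left.
June 1916 has 30 days: 344 − 30 = 314 left.
May 1916 has 31 days: 314 − 31 = 283 left.
April 1916 has 30 days: 283 − 30 = 253 left.
March 1916 has 31 days: 253 − 31 = 222 left.
February 1916 has 29 days (1916 is a leap year): 222 − 29 = 193 left.
January 1916 has 31 days: 193 − 31 = 162 left.
December 1915 has 31 days: 162 − 31 = 131 left.
November 1915 has 30 days: 131 − 30 = 101 left.
October 1915 has 31 days: 101 − 31 = 70 left.
September 1915 has 30 days: 70 − 30 = 40 left.
August 1915 has 31 days: 40 − 31 = 9 left.
July 1915 has 31 days; 31 − 9 = 22 → July 22, 1915.
Adding 6 weeks (= 42 days) from July 22, 1915:
July has 31 days, so 31 − 22 = 9 days remain after July 22, 1915; 42 − 9 = 33 left.
August 1915 has 31 days: 33 − 31 = 2 left.
2 days into September 1915 → September 2, 1915.
Counting back 17 months from September 2, 1915:
month 9 − 17 = -8, which is month 4 of year 1914 → April 1914.
Day 2 is valid in April, giving April 2, 1914.

April 2, 1914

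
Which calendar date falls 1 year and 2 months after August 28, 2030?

October 28, 2031

Advancing 1 year and 2 months from August 28, 2030.
+1 year → 2031; month 8 + 2 = 10 → October 2031.
Day 28 is valid in October, giving October 28, 2031.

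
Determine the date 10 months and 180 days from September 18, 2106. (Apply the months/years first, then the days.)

Counting forward 10 months and 180 days from September 18, 2106: first the month/year part, then the days.
month 9 + 10 = 19, which is month 7 of year 2107 → July 2107.
Day 18 is valid in July, giving July 18, 2107.
Now add 180 days from July 18, 2107.
July has 31 days, so 31 − 18 = 13 days remain after July 18, 2107; 180 − 13 = 167 left.
August 2107 has 31 days: 167 − 31 = 136 left.
September 2107 has 30 days: 136 − 30 = 106 left.
October 2107 has 31 days: 106 − 31 = 75 left.
November 2107 has 30 days: 75 − 30 = 45 left.
December 2107 has 31 days: 45 − 31 = 14 left.
14 days into January 2108 → January 14, 2108.

January 14, 2108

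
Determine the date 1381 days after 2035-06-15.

Adding 1381 days from June 15, 2035.
June has 30 days, so 30 − 15 = 15 days remain after June 15, 2035; 1381 − 15 = 1366 left.
July 2035 has 31 days: 1366 − 31 = 1335 left.
August 2035 has 31 days: 1335 − 31 = 1304 left.
September 2035 has 30 days: 1304 − 30 = 1274 left.
October 2035 has 31 days: 1274 − 31 = 1243 left.
November 2035 has 30 days: 1243 − 30 = 1213 left.
December 2035 has 31 days: 1213 − 31 = 1182 left.
January 2036 has 31 days: 1182 − 31 = 1151 left.
February 2036 has 29 days (2036 is a leap year): 1151 − 29 = 1122 left.
March 2036 has 31 days: 1122 − 31 = 1091 left.
April 2036 has 30 days: 1091 − 30 = 1061 left.
May 2036 has 31 days: 1061 − 31 = 1030 left.
June 2036 has 30 days: 1030 − 30 = 1000 left.
July 2036 has 31 days: 1000 − 31 = 969 left.
August 2036 has 31 days: 969 − 31 = 938 left.
September 2036 has 30 days: 938 − 30 = 908 left.
October 2036 has 31 days: 908 − 31 = 877 left.
November 2036 has 30 days: 877 − 30 = 847 left.
December 2036 has 31 days: 847 − 31 = 816 left.
January 2037 has 31 days: 816 − 31 = 785 left.
February 2037 has 28 days (2037 is not a leap year): 785 − 28 = 757 left.
March 2037 has 31 days: 757 − 31 = 726 left.
April 2037 has 30 days: 726 − 30 = 696 left.
May 2037 has 31 days: 696 − 31 = 665 left.
June 2037 has 30 days: 665 − 30 = 635 left.
July 2037 has 31 days: 635 − 31 = 604 left.
August 2037 has 31 days: 604 − 31 = 573 left.
September 2037 has 30 days: 573 − 30 = 543 left.
October 2037 has 31 days: 543 − 31 = 512 left.
November 2037 has 30 days: 512 − 30 = 482 left.
December 2037 has 31 days: 482 − 31 = 451 left.
January 2038 has 31 days: 451 − 31 = 420 left.
February 2038 has 28 days (2038 is not a leap year): 420 − 28 = 392 left.
March 2038 has 31 days: 392 − 31 = 361 left.
April 2038 has 30 days: 361 − 30 = 331 left.
May 2038 has 31 days: 331 − 31 = 300 left.
June 2038 has 30 days: 300 − 30 = 270 left.
July 2038 has 31 days: 270 − 31 = 239 left.
August 2038 has 31 days: 239 − 31 = 208 left.
September 2038 has 30 days: 208 − 30 = 178 left.
October 2038 has 31 days: 178 − 31 = 147 left.
November 2038 has 30 days: 147 − 30 = 117 left.
December 2038 has 31 days: 117 − 31 = 86 left.
January 2039 has 31 days: 86 − 31 = 55 left.
February 2039 has 28 days (2039 is not a leap year): 55 − 28 = 27 left.
27 days into March 2039 → March 27, 2039.

March 27, 2039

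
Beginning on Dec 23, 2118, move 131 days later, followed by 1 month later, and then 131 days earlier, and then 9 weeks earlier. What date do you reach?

November 21, 2118

Counting forward 131 days from December 23, 2118:
December has 31 days, so 31 − 23 = 8 days remain after December 23, 2118; 131 − 8 = 123 left.
January 2119 has 31 days: 123 − 31 = 92 left.
February 2119 has 28 days (2119 is not a leap year): 92 − 28 = 64 left.
March 2119 has 31 days: 64 − 31 = 33 left.
April 2119 has 30 days: 33 − 30 = 3 left.
3 days into May 2119 → May 3, 2119.
Advancing 1 month from May 3, 2119:
month 5 + 1 = 6 → June 2119.
Day 3 is valid in June, giving June 3, 2119.
Going back 131 days from June 3, 2119:
Going back 3 days from June 3, 2119 reaches the end of the previous month; 131 − 3 = 128 left.
May 2119 has 31 days: 128 − 31 = 97 left.
April 2119 has 30 days: 97 − 30 = 67 left.
March 2119 has 31 days: 67 − 31 = 36 left.
February 2119 has 28 days (2119 is not a leap year): 36 − 28 = 8 left.
January 2119 has 31 days; 31 − 8 = 23 → January 23, 2119.
Subtracting 9 weeks (= 63 days) from January 23, 2119:
Going back 23 days from January 23, 2119 reaches the end of the previous month; 63 − 23 = 40 left.
December 2118 has 31 days: 40 − 31 = 9 left.
November 2118 has 30 days; 30 − 9 = 21 → November 21, 2118.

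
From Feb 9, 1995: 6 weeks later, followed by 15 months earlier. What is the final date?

Advancing 6 weeks (= 42 days) from February 9, 1995:
February has 28 days, so 28 − 9 = 19 days remain after February 9, 1995; 42 − 19 = 23 left.
23 days into March 1995 → March 23, 1995.
Going back 15 months from March 23, 1995:
month 3 − 15 = -12, which is month 12 of year 1993 → December 1993.
Day 23 is valid in December, giving December 23, 1993.

December 23, 1993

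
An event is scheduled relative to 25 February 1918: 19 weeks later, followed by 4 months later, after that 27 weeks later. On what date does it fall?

Counting forward 19 weeks (= 133 days) from February 25, 1918:
February has 28 days, so 28 − 25 = 3 days remain after February 25, 1918; 133 − 3 = 130 left.
March 1918 has 31 days: 130 − 31 = 99 left.
April 1918 has 30 days: 99 − 30 = 69 left.
May 1918 has 31 days: 69 − 31 = 38 left.
June 1918 has 30 days: 38 − 30 = 8 left.
8 days into July 1918 → July 8, 1918.
Counting forward 4 months from July 8, 1918:
month 7 + 4 = 11 → November 1918.
Day 8 is valid in November, giving November 8, 1918.
Counting forward 27 weeks (= 189 days) from November 8, 1918:
November has 30 days, so 30 − 8 = 22 days remain after November 8, 1918; 189 − 22 = 167 left.
December 1918 has 31 days: 167 − 31 = 136 left.
January 1919 has 31 days: 136 − 31 = 105 left.
February 1919 has 28 days (1919 is not a leap year): 105 − 28 = 77 left.
March 1919 has 31 days: 77 − 31 = 46 left.
April 1919 has 30 days: 46 − 30 = 16 left.
16 days into May 1919 → May 16, 1919.

May 16, 1919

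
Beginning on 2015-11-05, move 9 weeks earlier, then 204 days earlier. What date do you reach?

Going back 9 weeks (= 63 days) from November 5, 2015:
Going back 5 days from November 5, 2015 reaches the end of the previous month; 63 − 5 = 58 left.
October 2015 has 31 days: 58 − 31 = 27 left.
September 2015 has 30 days; 30 − 27 = 3 → September 3, 2015.
Subtracting 204 days from September 3, 2015:
Going back 3 days from September 3, 2015 reaches the end of the previous month; 204 − 3 = 201 left.
August 2015 has 31 days: 201 − 31 = 170 left.
July 2015 has 31 days: 170 − 31 = 139 left.
June 2015 has 30 days: 139 − 30 = 109 left.
May 2015 has 31 days: 109 − 31 = 78 left.
April 2015 has 30 days: 78 − 30 = 48 left.
March 2015 has 31 days: 48 − 31 = 17 left.
February 2015 has 28 days; 28 − 17 = 11 → February 11, 2015.

February 11, 2015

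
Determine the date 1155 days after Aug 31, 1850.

Adding 1155 days from August 31, 1850.
August has 31 days, so 31 − 31 = 0 days remain after August 31, 1850; 1155 − 0 = 1155 left.
September 1850 has 30 days: 1155 − 30 = 1125 left.
October 1850 has 31 days: 1125 − 31 = 1094 left.
November 1850 has 30 days: 1094 − 30 = 1064 left.
December 1850 has 31 days: 1064 − 31 = 1033 left.
January 1851 has 31 days: 1033 − 31 = 1002 left.
February 1851 has 28 days (1851 is not a leap year): 1002 − 28 = 974 left.
March 1851 has 31 days: 974 − 31 = 943 left.
April 1851 has 30 days: 943 − 30 = 913 left.
May 1851 has 31 days: 913 − 31 = 882 left.
June 1851 has 30 days: 882 − 30 = 852 left.
July 1851 has 31 days: 852 − 31 = 821 left.
August 1851 has 31 days: 821 − 31 = 790 left.
September 1851 has 30 days: 790 − 30 = 760 left.
October 1851 has 31 days: 760 − 31 = 729 left.
November 1851 has 30 days: 729 − 30 = 699 left.
December 1851 has 31 days: 699 − 31 = 668 left.
January 1852 has 31 days: 668 − 31 = 637 left.
February 1852 has 29 days (1852 is a leap year): 637 − 29 = 608 left.
March 1852 has 31 days: 608 − 31 = 577 left.
April 1852 has 30 days: 577 − 30 = 547 left.
May 1852 has 31 days: 547 − 31 = 516 left.
June 1852 has 30 days: 516 − 30 = 486 left.
July 1852 has 31 days: 486 − 31 = 455 left.
August 1852 has 31 days: 455 − 31 = 424 left.
September 1852 has 30 days: 424 − 30 = 394 left.
October 1852 has 31 days: 394 − 31 = 363 left.
November 1852 has 30 days: 363 − 30 = 333 left.
December 1852 has 31 days: 333 − 31 = 302 left.
January 1853 has 31 days: 302 − 31 = 271 left.
February 1853 has 28 days (1853 is not a leap year): 271 − 28 = 243 left.
March 1853 has 31 days: 243 − 31 = 212 left.
April 1853 has 30 days: 212 − 30 = 182 left.
May 1853 has 31 days: 182 − 31 = 151 left.
June 1853 has 30 days: 151 − 30 = 121 left.
July 1853 has 31 days: 121 − 31 = 90 left.
August 1853 has 31 days: 90 − 31 = 59 left.
September 1853 has 30 days: 59 − 30 = 29 left.
29 days into October 1853 → October 29, 1853.

October 29, 1853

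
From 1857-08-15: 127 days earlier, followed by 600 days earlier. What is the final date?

August 19, 1855

Subtracting 127 days from August 15, 1857:
Going back 15 days from August 15, 1857 reaches the end of the previous month; 127 − 15 = 112 left.
July 1857 has 31 days: 112 − 31 = 81 left.
June 1857 has 30 days: 81 − 30 = 51 left.
May 1857 has 31 days: 51 − 31 = 20 left.
April 1857 has 30 days; 30 − 20 = 10 → April 10, 1857.
Going back 600 days from April 10, 1857:
Going back 10 days from April 10, 1857 reaches the end of the previous month; 600 − 10 = 590 left.
March 1857 has 31 days: 590 − 31 = 559 left.
February 1857 has 28 days (1857 is not a leap year): 559 − 28 = 531 left.
January 1857 has 31 days: 531 − 31 = 500 left.
December 1856 has 31 days: 500 − 31 = 469 left.
November 1856 has 30 days: 469 − 30 = 439 left.
October 1856 has 31 days: 439 − 31 = 408 left.
September 1856 has 30 days: 408 − 30 = 378 left.
August 1856 has 31 days: 378 − 31 = 347 left.
July 1856 has 31 days: 347 − 31 = 316 left.
June 1856 has 30 days: 316 − 30 = 286 left.
May 1856 has 31 days: 286 − 31 = 255 left.
April 1856 has 30 days: 255 − 30 = 225 left.
March 1856 has 31 days: 225 − 31 = 194 left.
February 1856 has 29 days (1856 is a leap year): 194 − 29 = 165 left.
January 1856 has 31 days: 165 − 31 = 134 left.
December 1855 has 31 days: 134 − 31 = 103 left.
November 1855 has 30 days: 103 − 30 = 73 left.
October 1855 has 31 days: 73 − 31 = 42 left.
September 1855 has 30 days: 42 − 30 = 12 left.
August 1855 has 31 days; 31 − 12 = 19 → August 19, 1855.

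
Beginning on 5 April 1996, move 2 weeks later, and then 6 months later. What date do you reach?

October 19, 1996

Adding 2 weeks (= 14 days) from April 5, 1996:
April has 30 days; 5 + 14 = 19, still in April.
Advancing 6 months from April 19, 1996:
month 4 + 6 = 10 → October 1996.
Day 19 is valid in October, giving October 19, 1996.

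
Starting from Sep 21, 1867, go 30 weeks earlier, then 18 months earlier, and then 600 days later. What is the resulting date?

Going back 30 weeks (= 210 days) from September 21, 1867:
Going back 21 days from September 21, 1867 reaches the end of the previous month; 210 − 21 = 189 left.
August 1867 has 31 days: 189 − 31 = 158 left.
July 1867 has 31 days: 158 − 31 = 127 left.
June 1867 has 30 days: 127 − 30 = 97 left.
May 1867 has 31 days: 97 − 31 = 66 left.
April 1867 has 30 days: 66 − 30 = 36 left.
March 1867 has 31 days: 36 − 31 = 5 left.
February 1867 has 28 days; 28 − 5 = 23 → February 23, 1867.
Counting back 18 months from February 23, 1867:
month 2 − 18 = -16, which is month 8 of year 1865 → August 1865.
Day 23 is valid in August, giving August 23, 1865.
Advancing 600 days from August 23, 1865:
August has 31 days, so 31 − 23 = 8 days remain after August 23, 1865; 600 − 8 = 592 left.
September 1865 has 30 days: 592 − 30 = 562 left.
October 1865 has 31 days: 562 − 31 = 531 left.
November 1865 has 30 days: 531 − 30 = 501 left.
December 1865 has 31 days: 501 − 31 = 470 left.
January 1866 has 31 days: 470 − 31 = 439 left.
February 1866 has 28 days (1866 is not a leap year): 439 − 28 = 411 left.
March 1866 has 31 days: 411 − 31 = 380 left.
April 1866 has 30 days: 380 − 30 = 350 left.
May 1866 has 31 days: 350 − 31 = 319 left.
June 1866 has 30 days: 319 − 30 = 289 left.
July 1866 has 31 days: 289 − 31 = 258 left.
August 1866 has 31 days: 258 − 31 = 227 left.
September 1866 has 30 days: 227 − 30 = 197 left.
October 1866 has 31 days: 197 − 31 = 166 left.
November 1866 has 30 days: 166 − 30 = 136 left.
December 1866 has 31 days: 136 − 31 = 105 left.
January 1867 has 31 days: 105 − 31 = 74 left.
February 1867 has 28 days (1867 is not a leap year): 74 − 28 = 46 left.
March 1867 has 31 days: 46 − 31 = 15 left.
15 days into April 1867 → April 15, 1867.

April 15, 1867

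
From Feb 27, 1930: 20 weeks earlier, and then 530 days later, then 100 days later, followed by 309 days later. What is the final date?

May 6, 1932

Subtracting 20 weeks (= 140 days) from February 27, 1930:
Going back 27 days from February 27, 1930 reaches the end of the previous month; 140 − 27 = 113 left.
January 1930 has 31 days: 113 − 31 = 82 left.
December 1929 has 31 days: 82 − 31 = 51 left.
November 1929 has 30 days: 51 − 30 = 21 left.
October 1929 has 31 days; 31 − 21 = 10 → October 10, 1929.
Adding 530 days from October 10, 1929:
October has 31 days, so 31 − 10 = 21 days remain after October 10, 1929; 530 − 21 = 509 left.
November 1929 has 30 days: 509 − 30 = 479 left.
December 1929 has 31 days: 479 − 31 = 448 left.
January 1930 has 31 days: 448 − 31 = 417 left.
February 1930 has 28 days (1930 is not a leap year): 417 − 28 = 389 left.
March 1930 has 31 days: 389 − 31 = 358 left.
April 1930 has 30 days: 358 − 30 = 328 left.
May 1930 has 31 days: 328 − 31 = 297 left.
June 1930 has 30 days: 297 − 30 = 267 left.
July 1930 has 31 days: 267 − 31 = 236 left.
August 1930 has 31 days: 236 − 31 = 205 left.
September 1930 has 30 days: 205 − 30 = 175 left.
October 1930 has 31 days: 175 − 31 = 144 left.
November 1930 has 30 days: 144 − 30 = 114 left.
December 1930 has 31 days: 114 − 31 = 83 left.
January 1931 has 31 days: 83 − 31 = 52 left.
February 1931 has 28 days (1931 is not a leap year): 52 − 28 = 24 left.
24 days into March 1931 → March 24, 1931.
Counting forward 100 days from March 24, 1931:
March has 31 days, so 31 − 24 = 7 days remain after March 24, 1931; 100 − 7 = 93 left.
April 1931 has 30 days: 93 − 30 = 63 left.
May 1931 has 31 days: 63 − 31 = 32 left.
June 1931 has 30 days: 32 − 30 = 2 left.
2 days into July 1931 → July 2, 1931.
Adding 309 days from July 2, 1931:
July has 31 days, so 31 − 2 = 29 days remain after July 2, 1931; 309 − 29 = 280 left.
August 1931 has 31 days: 280 − 31 = 249 left.
September 1931 has 30 days: 249 − 30 = 219 left.
October 1931 has 31 days: 219 − 31 = 188 left.
November 1931 has 30 days: 188 − 30 = 158 left.
December 1931 has 31 days: 158 − 31 = 127 left.
January 1932 has 31 days: 127 − 31 = 96 left.
February 1932 has 29 days (1932 is a leap year): 96 − 29 = 67 left.
March 1932 has 31 days: 67 − 31 = 36 left.
April 1932 has 30 days: 36 − 30 = 6 left.
6 days into May 1932 → May 6, 1932.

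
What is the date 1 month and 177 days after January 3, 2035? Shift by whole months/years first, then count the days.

July 30, 2035

Advancing 1 month and 177 days from January 3, 2035: first the month/year part, then the days.
month 1 + 1 = 2 → February 2035.
Day 3 is valid in February, giving February 3, 2035.
Now add 177 days from February 3, 2035.
February has 28 days, so 28 − 3 = 25 days remain after February 3, 2035; 177 − 25 = 152 left.
March 2035 has 31 days: 152 − 31 = 121 left.
April 2035 has 30 days: 121 − 30 = 91 left.
May 2035 has 31 days: 91 − 31 = 60 left.
June 2035 has 30 days: 60 − 30 = 30 left.
30 days into July 2035 → July 30, 2035.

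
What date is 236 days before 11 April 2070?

August 18, 2069

Counting back 236 days from April 11, 2070.
Going back 11 days from April 11, 2070 reaches the end of the previous month; 236 − 11 = 225 left.
March 2070 has 31 days: 225 − 31 = 194 left.
February 2070 has 28 days (2070 is not a leap year): 194 − 28 = 166 left.
January 2070 has 31 days: 166 − 31 = 135 left.
December 2069 has 31 days: 135 − 31 = 104 left.
November 2069 has 30 days: 104 − 30 = 74 left.
October 2069 has 31 days: 74 − 31 = 43 left.
September 2069 has 30 days: 43 − 30 = 13 left.
August 2069 has 31 days; 31 − 13 = 18 → August 18, 2069.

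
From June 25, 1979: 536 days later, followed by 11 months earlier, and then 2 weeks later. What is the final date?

January 26, 1980

Counting forward 536 days from June 25, 1979:
June has 30 days, so 30 − 25 = 5 days remain after June 25, 1979; 536 − 5 = 531 left.
July 1979 has 31 days: 531 − 31 = 500 left.
August 1979 has 31 days: 500 − 31 = 469 left.
September 1979 has 30 days: 469 − 30 = 439 left.
October 1979 has 31 days: 439 − 31 = 408 left.
November 1979 has 30 days: 408 − 30 = 378 left.
December 1979 has 31 days: 378 − 31 = 347 left.
January 1980 has 31 days: 347 − 31 = 316 left.
February 1980 has 29 days (1980 is a leap year): 316 − 29 = 287 left.
March 1980 has 31 days: 287 − 31 = 256 left.
April 1980 has 30 days: 256 − 30 = 226 left.
May 1980 has 31 days: 226 − 31 = 195 left.
June 1980 has 30 days: 195 − 30 = 165 left.
July 1980 has 31 days: 165 − 31 = 134 left.
August 1980 has 31 days: 134 − 31 = 103 left.
September 1980 has 30 days: 103 − 30 = 73 left.
October 1980 has 31 days: 73 − 31 = 42 left.
November 1980 has 30 days: 42 − 30 = 12 left.
12 days into December 1980 → December 12, 1980.
Going back 11 months from December 12, 1980:
month 12 − 11 = 1 → January 1980.
Day 12 is valid in January, giving January 12, 1980.
Counting forward 2 weeks (= 14 days) from January 12, 1980:
January has 31 days; 12 + 14 = 26, still in January.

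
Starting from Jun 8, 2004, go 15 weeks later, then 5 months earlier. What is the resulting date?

April 21, 2004

Counting forward 15 weeks (= 105 days) from June 8, 2004:
June has 30 days, so 30 − 8 = 22 days remain after June 8, 2004; 105 − 22 = 83 left.
July 2004 has 31 days: 83 − 31 = 52 left.
August 2004 has 31 days: 52 − 31 = 21 left.
21 days into September 2004 → September 21, 2004.
Subtracting 5 months from September 21, 2004:
month 9 − 5 = 4 → April 2004.
Day 21 is valid in April, giving April 21, 2004.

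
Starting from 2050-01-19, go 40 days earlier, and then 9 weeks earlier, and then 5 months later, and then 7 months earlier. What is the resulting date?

August 8, 2049

Going back 40 days from January 19, 2050:
Going back 19 days from January 19, 2050 reaches the end of the previous month; 40 − 19 = 21 left.
December 2049 has 31 days; 31 − 21 = 10 → December 10, 2049.
Going back 9 weeks (= 63 days) from December 10, 2049:
Going back 10 days from December 10, 2049 reaches the end of the previous month; 63 − 10 = 53 left.
November 2049 has 30 days: 53 − 30 = 23 left.
October 2049 has 31 days; 31 − 23 = 8 → October 8, 2049.
Advancing 5 months from October 8, 2049:
month 10 + 5 = 15, which is month 3 of year 2050 → March 2050.
Day 8 is valid in March, giving March 8, 2050.
Subtracting 7 months from March 8, 2050:
month 3 − 7 = -4, which is month 8 of year 2049 → August 2049.
Day 8 is valid in August, giving August 8, 2049.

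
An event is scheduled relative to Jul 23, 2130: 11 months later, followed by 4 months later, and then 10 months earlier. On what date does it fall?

December 23, 2130

Counting forward 11 months from July 23, 2130:
month 7 + 11 = 18, which is month 6 of year 2131 → June 2131.
Day 23 is valid in June, giving June 23, 2131.
Advancing 4 months from June 23, 2131:
month 6 + 4 = 10 → October 2131.
Day 23 is valid in October, giving October 23, 2131.
Going back 10 months from October 23, 2131:
month 10 − 10 = 0, which is month 12 of year 2130 → December 2130.
Day 23 is valid in December, giving December 23, 2130.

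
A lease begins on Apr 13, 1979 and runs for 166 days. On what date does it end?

Counting forward 166 days from April 13, 1979.
April has 30 days, so 30 − 13 = 17 days remain after April 13, 1979; 166 − 17 = 149 left.
May 1979 has 31 days: 149 − 31 = 118 left.
June 1979 has 30 days: 118 − 30 = 88 left.
July 1979 has 31 days: 88 − 31 = 57 left.
August 1979 has 31 days: 57 − 31 = 26 left.
26 days into September 1979 → September 26, 1979.

September 26, 1979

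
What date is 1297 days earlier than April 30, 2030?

October 11, 2026

Going back 1297 days from April 30, 2030.
Going back 30 days from April 30, 2030 reaches the end of the previous month; 1297 − 30 = 1267 left.
March 2030 has 31 days: 1267 − 31 = 1236 left.
February 2030 has 28 days (2030 is not a leap year): 1236 − 28 = 1208 left.
January 2030 has 31 days: 1208 − 31 = 1177 left.
December 2029 has 31 days: 1177 − 31 = 1146 left.
November 2029 has 30 days: 1146 − 30 = 1116 left.
October 2029 has 31 days: 1116 − 31 = 1085 left.
September 2029 has 30 days: 1085 − 30 = 1055 left.
August 2029 has 31 days: 1055 − 31 = 1024 left.
July 2029 has 31 days: 1024 − 31 = 993 left.
June 2029 has 30 days: 993 − 30 = 963 left.
May 2029 has 31 days: 963 − 31 = 932 left.
April 2029 has 30 days: 932 − 30 = 902 left.
March 2029 has 31 days: 902 − 31 = 871 left.
February 2029 has 28 days (2029 is not a leap year): 871 − 28 = 843 left.
January 2029 has 31 days: 843 − 31 = 812 left.
December 2028 has 31 days: 812 − 31 = 781 left.
November 2028 has 30 days: 781 − 30 = 751 left.
October 2028 has 31 days: 751 − 31 = 720 left.
September 2028 has 30 days: 720 − 30 = 690 left.
August 2028 has 31 days: 690 − 31 = 659 left.
July 2028 has 31 days: 659 − 31 = 628 left.
June 2028 has 30 days: 628 − 30 = 598 left.
May 2028 has 31 days: 598 − 31 = 567 left.
April 2028 has 30 days: 567 − 30 = 537 left.
March 2028 has 31 days: 537 − 31 = 506 left.
February 2028 has 29 days (2028 is a leap year): 506 − 29 = 477 left.
January 2028 has 31 days: 477 − 31 = 446 left.
December 2027 has 31 days: 446 − 31 = 415 left.
November 2027 has 30 days: 415 − 30 = 385 left.
October 2027 has 31 days: 385 − 31 = 354 left.
September 2027 has 30 days: 354 − 30 = 324 left.
August 2027 has 31 days: 324 − 31 = 293 left.
July 2027 has 31 days: 293 − 31 = 262 left.
June 2027 has 30 days: 262 − 30 = 232 left.
May 2027 has 31 days: 232 − 31 = 201 left.
April 2027 has 30 days: 201 − 30 = 171 left.
March 2027 has 31 days: 171 − 31 = 140 left.
February 2027 has 28 days (2027 is not a leap year): 140 − 28 = 112 left.
January 2027 has 31 days: 112 − 31 = 81 left.
December 2026 has 31 days: 81 − 31 = 50 left.
November 2026 has 30 days: 50 − 30 = 20 left.
October 2026 has 31 days; 31 − 20 = 11 → October 11, 2026.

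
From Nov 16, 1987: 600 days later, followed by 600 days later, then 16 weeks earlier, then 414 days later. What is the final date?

Advancing 600 days from November 16, 1987:
November has 30 days, so 30 − 16 = 14 days remain after November 16, 1987; 600 − 14 = 586 left.
December 1987 has 31 days: 586 − 31 = 555 left.
January 1988 has 31 days: 555 − 31 = 524 left.
February 1988 has 29 days (1988 is a leap year): 524 − 29 = 495 left.
March 1988 has 31 days: 495 − 31 = 464 left.
April 1988 has 30 days: 464 − 30 = 434 left.
May 1988 has 31 days: 434 − 31 = 403 left.
June 1988 has 30 days: 403 − 30 = 373 left.
July 1988 has 31 days: 373 − 31 = 342 left.
August 1988 has 31 days: 342 − 31 = 311 left.
September 1988 has 30 days: 311 − 30 = 281 left.
October 1988 has 31 days: 281 − 31 = 250 left.
November 1988 has 30 days: 250 − 30 = 220 left.
December 1988 has 31 days: 220 − 31 = 189 left.
January 1989 has 31 days: 189 − 31 = 158 left.
February 1989 has 28 days (1989 is not a leap year): 158 − 28 = 130 left.
March 1989 has 31 days: 130 − 31 = 99 left.
April 1989 has 30 days: 99 − 30 = 69 left.
May 1989 has 31 days: 69 − 31 = 38 left.
June 1989 has 30 days: 38 − 30 = 8 left.
8 days into July 1989 → July 8, 1989.
Adding 600 days from July 8, 1989:
July has 31 days, so 31 − 8 = 23 days remain after July 8, 1989; 600 − 23 = 577 left.
August 1989 has 31 days: 577 − 31 = 546 left.
September 1989 has 30 days: 546 − 30 = 516 left.
October 1989 has 31 days: 516 − 31 = 485 left.
November 1989 has 30 days: 485 − 30 = 455 left.
December 1989 has 31 days: 455 − 31 = 424 left.
January 1990 has 31 days: 424 − 31 = 393 left.
February 1990 has 28 days (1990 is not a leap year): 393 − 28 = 365 left.
March 1990 has 31 days: 365 − 31 = 334 left.
April 1990 has 30 days: 334 − 30 = 304 left.
May 1990 has 31 days: 304 − 31 = 273 left.
June 1990 has 30 days: 273 − 30 = 243 left.
July 1990 has 31 days: 243 − 31 = 212 left.
August 1990 has 31 days: 212 − 31 = 181 left.
September 1990 has 30 days: 181 − 30 = 151 left.
October 1990 has 31 days: 151 − 31 = 120 left.
November 1990 has 30 days: 120 − 30 = 90 left.
December 1990 has 31 days: 90 − 31 = 59 left.
January 1991 has 31 days: 59 − 31 = 28 left.
28 days into February 1991 → February 28, 1991.
Going back 16 weeks (= 112 days) from February 28, 1991:
Going back 28 days from February 28, 1991 reaches the end of the previous month; 112 − 28 = 84 left.
January 1991 has 31 days: 84 − 31 = 53 left.
December 1990 has 31 days: 53 − 31 = 22 left.
November 1990 has 30 days; 30 − 22 = 8 → November 8, 1990.
Advancing 414 days from November 8, 1990:
November has 30 days, so 30 − 8 = 22 days remain after November 8, 1990; 414 − 22 = 392 left.
December 1990 has 31 days: 392 − 31 = 361 left.
January 1991 has 31 days: 361 − 31 = 330 left.
February 1991 has 28 days (1991 is not a leap year): 330 − 28 = 302 left.
March 1991 has 31 days: 302 − 31 = 271 left.
April 1991 has 30 days: 271 − 30 = 241 left.
May 1991 has 31 days: 241 − 31 = 210 left.
June 1991 has 30 days: 210 − 30 = 180 left.
July 1991 has 31 days: 180 − 31 = 149 left.
August 1991 has 31 days: 149 − 31 = 118 left.
September 1991 has 30 days: 118 − 30 = 88 left.
October 1991 has 31 days: 88 − 31 = 57 left.
November 1991 has 30 days: 57 − 30 = 27 left.
27 days into December 1991 → December 27, 1991.

December 27, 1991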